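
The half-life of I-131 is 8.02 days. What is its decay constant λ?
λ = ln(2)/t½ = 0.08643 day⁻¹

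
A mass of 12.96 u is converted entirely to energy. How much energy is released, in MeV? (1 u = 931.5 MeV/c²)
E = mc² = 12070 MeV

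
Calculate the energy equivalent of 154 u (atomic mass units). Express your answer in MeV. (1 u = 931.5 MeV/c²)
E = mc² = 1.435e5 MeV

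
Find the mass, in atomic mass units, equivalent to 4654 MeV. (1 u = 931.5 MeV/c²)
m = E/c² = 4.996 u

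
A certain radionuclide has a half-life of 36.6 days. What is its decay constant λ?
λ = ln(2)/t½ = 0.01894 day⁻¹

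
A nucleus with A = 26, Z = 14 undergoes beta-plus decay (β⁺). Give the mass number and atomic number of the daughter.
Daughter: A = 26, Z = 13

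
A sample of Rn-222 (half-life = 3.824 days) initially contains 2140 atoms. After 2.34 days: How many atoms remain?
N = N₀(1/2)^(t/t½) = 1400 atoms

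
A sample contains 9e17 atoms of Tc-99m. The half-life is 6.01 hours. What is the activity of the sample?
A = λN = 1.038e17 decays/hour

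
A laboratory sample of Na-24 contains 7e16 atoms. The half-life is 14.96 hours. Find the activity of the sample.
A = λN = 3.243e15 decays/hour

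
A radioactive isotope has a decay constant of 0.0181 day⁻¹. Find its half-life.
t½ = ln(2)/λ = 38.3 days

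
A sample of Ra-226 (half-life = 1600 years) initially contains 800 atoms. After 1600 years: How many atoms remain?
N = N₀(1/2)^(t/t½) = 400 atoms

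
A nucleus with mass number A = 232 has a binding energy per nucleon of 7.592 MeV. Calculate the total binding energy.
B.E. = 7.592 × 232 = 1761 MeV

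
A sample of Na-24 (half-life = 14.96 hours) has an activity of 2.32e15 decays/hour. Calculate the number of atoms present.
N = A/λ = 5.007e16 atoms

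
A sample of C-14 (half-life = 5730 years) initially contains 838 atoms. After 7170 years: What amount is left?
N = N₀(1/2)^(t/t½) = 352 atoms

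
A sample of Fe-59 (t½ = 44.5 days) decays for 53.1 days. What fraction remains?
N/N₀ = (1/2)^(t/t½) = 0.4373 = 43.7%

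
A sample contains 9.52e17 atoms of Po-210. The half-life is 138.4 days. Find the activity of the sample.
A = λN = 4.768e15 decays/day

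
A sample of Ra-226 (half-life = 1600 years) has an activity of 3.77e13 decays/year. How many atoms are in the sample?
N = A/λ = 8.702e16 atoms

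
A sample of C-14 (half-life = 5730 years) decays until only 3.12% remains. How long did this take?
t = t½ × log₂(N₀/N) = 28660 years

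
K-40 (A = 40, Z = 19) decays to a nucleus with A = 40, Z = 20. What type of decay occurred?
ΔA = 0, ΔZ = +1 ⇒ beta-minus decay (β⁻)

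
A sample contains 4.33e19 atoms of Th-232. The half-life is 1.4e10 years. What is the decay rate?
A = λN = 2.144e9 decays/year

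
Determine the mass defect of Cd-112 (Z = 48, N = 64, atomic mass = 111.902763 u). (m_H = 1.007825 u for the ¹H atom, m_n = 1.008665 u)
Δm = Z·m_H + N·m_n − M = 1.027 u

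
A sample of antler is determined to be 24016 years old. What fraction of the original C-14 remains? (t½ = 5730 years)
N/N₀ = (1/2)^(t/t½) = 0.05474 = 5.47%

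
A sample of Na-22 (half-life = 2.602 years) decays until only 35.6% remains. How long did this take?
t = t½ × log₂(N₀/N) = 3.877 years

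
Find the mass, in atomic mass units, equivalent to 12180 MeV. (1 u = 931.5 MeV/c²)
m = E/c² = 13.08 u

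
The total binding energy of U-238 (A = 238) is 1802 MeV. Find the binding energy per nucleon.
B.E./A = 1802/238 = 7.571 MeV/nucleon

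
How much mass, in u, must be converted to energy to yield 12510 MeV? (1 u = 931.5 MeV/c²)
m = E/c² = 13.43 u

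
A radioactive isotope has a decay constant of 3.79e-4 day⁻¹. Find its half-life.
t½ = ln(2)/λ = 1829 days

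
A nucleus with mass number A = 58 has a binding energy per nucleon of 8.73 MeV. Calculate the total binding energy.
B.E. = 8.73 × 58 = 506.3 MeV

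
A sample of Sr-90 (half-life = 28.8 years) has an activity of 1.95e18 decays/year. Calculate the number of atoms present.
N = A/λ = 8.102e19 atoms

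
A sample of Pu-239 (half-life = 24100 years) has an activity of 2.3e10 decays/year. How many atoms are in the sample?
N = A/λ = 7.997e14 atoms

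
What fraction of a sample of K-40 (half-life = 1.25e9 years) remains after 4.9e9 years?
N/N₀ = (1/2)^(t/t½) = 0.06606 = 6.61%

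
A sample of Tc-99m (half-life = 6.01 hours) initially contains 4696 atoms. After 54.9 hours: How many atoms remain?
N = N₀(1/2)^(t/t½) = 8.354 atoms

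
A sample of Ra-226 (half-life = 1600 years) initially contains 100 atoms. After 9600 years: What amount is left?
N = N₀(1/2)^(t/t½) = 1.562 atoms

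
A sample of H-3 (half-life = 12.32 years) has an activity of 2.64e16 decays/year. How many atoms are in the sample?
N = A/λ = 4.692e17 atoms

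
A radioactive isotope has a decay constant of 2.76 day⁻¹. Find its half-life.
t½ = ln(2)/λ = 0.2511 days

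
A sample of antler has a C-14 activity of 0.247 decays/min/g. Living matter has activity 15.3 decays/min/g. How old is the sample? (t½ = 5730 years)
Age = t½ × log₂(A₀/A) = 34110 years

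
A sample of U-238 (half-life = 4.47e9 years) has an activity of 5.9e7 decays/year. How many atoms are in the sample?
N = A/λ = 3.805e17 atoms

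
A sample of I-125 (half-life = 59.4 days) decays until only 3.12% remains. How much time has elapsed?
t = t½ × log₂(N₀/N) = 297.1 days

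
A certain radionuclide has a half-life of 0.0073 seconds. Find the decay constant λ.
λ = ln(2)/t½ = 94.95 second⁻¹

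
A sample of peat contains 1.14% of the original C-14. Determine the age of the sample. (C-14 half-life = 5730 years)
Age = t½ × log₂(1/ratio) = 36990 years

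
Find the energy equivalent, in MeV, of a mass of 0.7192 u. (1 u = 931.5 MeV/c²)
E = mc² = 669.9 MeV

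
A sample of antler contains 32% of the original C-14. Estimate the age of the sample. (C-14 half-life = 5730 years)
Age = t½ × log₂(1/ratio) = 9419 years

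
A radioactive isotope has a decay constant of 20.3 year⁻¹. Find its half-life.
t½ = ln(2)/λ = 0.03415 years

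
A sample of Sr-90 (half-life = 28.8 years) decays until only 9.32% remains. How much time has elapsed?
t = t½ × log₂(N₀/N) = 98.6 years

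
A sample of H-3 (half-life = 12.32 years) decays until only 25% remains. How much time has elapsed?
t = t½ × log₂(N₀/N) = 24.64 years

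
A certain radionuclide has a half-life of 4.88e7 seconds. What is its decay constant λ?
λ = ln(2)/t½ = 1.42e-8 second⁻¹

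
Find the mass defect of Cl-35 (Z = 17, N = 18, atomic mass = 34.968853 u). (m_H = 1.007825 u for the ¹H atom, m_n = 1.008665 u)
Δm = Z·m_H + N·m_n − M = 0.3201 u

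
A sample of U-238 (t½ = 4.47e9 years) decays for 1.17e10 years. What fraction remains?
N/N₀ = (1/2)^(t/t½) = 0.163 = 16.3%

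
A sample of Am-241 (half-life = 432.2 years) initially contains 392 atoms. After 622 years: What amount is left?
N = N₀(1/2)^(t/t½) = 144.6 atoms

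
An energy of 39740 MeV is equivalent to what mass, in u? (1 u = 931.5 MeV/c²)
m = E/c² = 42.66 u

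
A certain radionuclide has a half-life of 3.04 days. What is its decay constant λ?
λ = ln(2)/t½ = 0.228 day⁻¹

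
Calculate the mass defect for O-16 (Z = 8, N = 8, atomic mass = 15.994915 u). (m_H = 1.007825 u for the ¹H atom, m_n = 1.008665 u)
Δm = Z·m_H + N·m_n − M = 0.137 u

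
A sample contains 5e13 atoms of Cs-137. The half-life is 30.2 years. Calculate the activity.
A = λN = 1.148e12 decays/year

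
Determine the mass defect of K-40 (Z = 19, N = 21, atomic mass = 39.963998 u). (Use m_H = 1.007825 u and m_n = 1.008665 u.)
Δm = Z·m_H + N·m_n − M = 0.3666 u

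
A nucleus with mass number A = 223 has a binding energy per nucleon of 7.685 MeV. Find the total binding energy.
B.E. = 7.685 × 223 = 1714 MeV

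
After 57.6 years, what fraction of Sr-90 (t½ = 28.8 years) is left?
N/N₀ = (1/2)^(t/t½) = 0.25 = 25%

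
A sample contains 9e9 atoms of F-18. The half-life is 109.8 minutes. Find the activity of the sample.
A = λN = 5.682e7 decays/minute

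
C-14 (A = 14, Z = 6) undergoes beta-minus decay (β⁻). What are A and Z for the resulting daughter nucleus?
Daughter: A = 14, Z = 7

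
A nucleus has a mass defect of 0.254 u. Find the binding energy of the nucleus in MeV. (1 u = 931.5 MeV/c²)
B.E. = Δm × 931.5 = 236.6 MeV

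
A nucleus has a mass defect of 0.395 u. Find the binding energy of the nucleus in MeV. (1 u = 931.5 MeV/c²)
B.E. = Δm × 931.5 = 367.9 MeV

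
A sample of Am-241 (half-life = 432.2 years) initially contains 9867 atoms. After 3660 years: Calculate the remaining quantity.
N = N₀(1/2)^(t/t½) = 27.86 atoms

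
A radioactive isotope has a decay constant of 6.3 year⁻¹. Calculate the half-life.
t½ = ln(2)/λ = 0.11 years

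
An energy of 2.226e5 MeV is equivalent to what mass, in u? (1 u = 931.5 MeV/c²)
m = E/c² = 239 u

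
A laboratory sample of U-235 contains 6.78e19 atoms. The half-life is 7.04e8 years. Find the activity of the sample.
A = λN = 6.675e10 decays/year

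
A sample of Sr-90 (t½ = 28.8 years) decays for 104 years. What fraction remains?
N/N₀ = (1/2)^(t/t½) = 0.08184 = 8.18%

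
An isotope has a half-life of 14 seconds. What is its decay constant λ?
λ = ln(2)/t½ = 0.04951 second⁻¹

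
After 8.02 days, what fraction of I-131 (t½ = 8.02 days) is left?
N/N₀ = (1/2)^(t/t½) = 0.5 = 50%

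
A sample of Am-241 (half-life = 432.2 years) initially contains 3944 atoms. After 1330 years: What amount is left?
N = N₀(1/2)^(t/t½) = 467.3 atoms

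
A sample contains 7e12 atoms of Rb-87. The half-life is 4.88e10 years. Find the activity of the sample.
A = λN = 99.43 decays/year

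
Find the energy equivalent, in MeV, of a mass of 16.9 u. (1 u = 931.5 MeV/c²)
E = mc² = 15740 MeV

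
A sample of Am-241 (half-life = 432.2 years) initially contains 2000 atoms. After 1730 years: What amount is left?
N = N₀(1/2)^(t/t½) = 124.8 atoms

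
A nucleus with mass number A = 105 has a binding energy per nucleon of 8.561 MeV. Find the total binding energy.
B.E. = 8.561 × 105 = 898.9 MeV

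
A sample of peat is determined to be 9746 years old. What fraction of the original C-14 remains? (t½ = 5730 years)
N/N₀ = (1/2)^(t/t½) = 0.3076 = 30.8%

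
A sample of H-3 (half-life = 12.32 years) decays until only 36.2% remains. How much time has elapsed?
t = t½ × log₂(N₀/N) = 18.06 years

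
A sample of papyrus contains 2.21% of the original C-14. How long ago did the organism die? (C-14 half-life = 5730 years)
Age = t½ × log₂(1/ratio) = 31510 years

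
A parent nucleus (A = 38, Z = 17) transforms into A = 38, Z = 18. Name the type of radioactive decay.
ΔA = 0, ΔZ = +1 ⇒ beta-minus decay (β⁻)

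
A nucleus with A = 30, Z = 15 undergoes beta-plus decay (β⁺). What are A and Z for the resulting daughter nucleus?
Daughter: A = 30, Z = 14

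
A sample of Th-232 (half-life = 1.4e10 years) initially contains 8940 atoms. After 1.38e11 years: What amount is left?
N = N₀(1/2)^(t/t½) = 9.639 atoms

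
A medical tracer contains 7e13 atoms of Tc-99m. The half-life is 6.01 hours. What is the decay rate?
A = λN = 8.073e12 decays/hour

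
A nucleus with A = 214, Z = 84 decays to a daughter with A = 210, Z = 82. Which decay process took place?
ΔA = -4, ΔZ = -2 ⇒ alpha decay (α)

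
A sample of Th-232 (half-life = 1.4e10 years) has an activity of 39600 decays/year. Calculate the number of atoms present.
N = A/λ = 7.998e14 atoms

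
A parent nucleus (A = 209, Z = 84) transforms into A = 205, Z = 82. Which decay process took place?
ΔA = -4, ΔZ = -2 ⇒ alpha decay (α)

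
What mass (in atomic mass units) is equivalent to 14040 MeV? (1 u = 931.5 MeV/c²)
m = E/c² = 15.07 u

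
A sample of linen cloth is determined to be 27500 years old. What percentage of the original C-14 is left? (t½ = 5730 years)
N/N₀ = (1/2)^(t/t½) = 0.03591 = 3.59%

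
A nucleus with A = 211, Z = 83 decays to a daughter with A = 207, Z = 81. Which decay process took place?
ΔA = -4, ΔZ = -2 ⇒ alpha decay (α)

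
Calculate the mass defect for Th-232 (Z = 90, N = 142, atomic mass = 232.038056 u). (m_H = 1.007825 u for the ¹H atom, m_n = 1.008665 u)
Δm = Z·m_H + N·m_n − M = 1.897 u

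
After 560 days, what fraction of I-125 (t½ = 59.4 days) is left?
N/N₀ = (1/2)^(t/t½) = 0.001452 = 0.145%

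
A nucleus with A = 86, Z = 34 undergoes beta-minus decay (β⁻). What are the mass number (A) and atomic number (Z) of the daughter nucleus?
Daughter: A = 86, Z = 35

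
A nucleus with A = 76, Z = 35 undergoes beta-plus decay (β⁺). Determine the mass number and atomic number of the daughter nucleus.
Daughter: A = 76, Z = 34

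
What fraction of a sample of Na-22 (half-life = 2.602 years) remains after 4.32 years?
N/N₀ = (1/2)^(t/t½) = 0.3164 = 31.6%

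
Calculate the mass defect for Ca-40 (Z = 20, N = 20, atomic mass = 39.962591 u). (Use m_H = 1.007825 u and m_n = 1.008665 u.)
Δm = Z·m_H + N·m_n − M = 0.3672 u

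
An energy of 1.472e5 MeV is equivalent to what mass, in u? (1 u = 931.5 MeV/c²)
m = E/c² = 158 u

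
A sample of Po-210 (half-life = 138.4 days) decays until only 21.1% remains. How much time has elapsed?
t = t½ × log₂(N₀/N) = 310.7 days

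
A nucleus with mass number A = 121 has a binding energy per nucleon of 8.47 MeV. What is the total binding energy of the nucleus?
B.E. = 8.47 × 121 = 1025 MeV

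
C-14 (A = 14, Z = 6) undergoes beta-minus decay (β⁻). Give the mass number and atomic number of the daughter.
Daughter: A = 14, Z = 7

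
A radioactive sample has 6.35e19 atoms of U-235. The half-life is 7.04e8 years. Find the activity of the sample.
A = λN = 6.252e10 decays/year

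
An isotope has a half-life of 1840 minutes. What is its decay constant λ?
λ = ln(2)/t½ = 3.767e-4 minute⁻¹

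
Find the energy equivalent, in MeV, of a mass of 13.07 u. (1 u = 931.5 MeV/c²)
E = mc² = 12170 MeV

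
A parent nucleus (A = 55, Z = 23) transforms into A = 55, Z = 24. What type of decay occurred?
ΔA = 0, ΔZ = +1 ⇒ beta-minus decay (β⁻)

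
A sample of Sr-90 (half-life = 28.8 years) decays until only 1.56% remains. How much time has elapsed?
t = t½ × log₂(N₀/N) = 172.9 years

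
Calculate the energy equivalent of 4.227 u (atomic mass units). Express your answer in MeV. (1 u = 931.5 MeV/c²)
E = mc² = 3937 MeV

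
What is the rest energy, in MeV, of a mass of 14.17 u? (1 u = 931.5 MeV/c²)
E = mc² = 13200 MeV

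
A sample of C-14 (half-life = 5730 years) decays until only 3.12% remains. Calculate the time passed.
t = t½ × log₂(N₀/N) = 28660 years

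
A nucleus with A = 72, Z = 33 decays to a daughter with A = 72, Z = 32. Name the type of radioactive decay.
ΔA = 0, ΔZ = -1 ⇒ beta-plus decay (β⁺) or electron capture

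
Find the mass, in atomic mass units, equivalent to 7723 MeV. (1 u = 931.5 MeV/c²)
m = E/c² = 8.291 u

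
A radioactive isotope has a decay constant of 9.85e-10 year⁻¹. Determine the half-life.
t½ = ln(2)/λ = 7.037e8 years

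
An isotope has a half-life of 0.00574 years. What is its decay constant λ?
λ = ln(2)/t½ = 120.8 year⁻¹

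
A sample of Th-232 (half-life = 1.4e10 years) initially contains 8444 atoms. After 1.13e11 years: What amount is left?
N = N₀(1/2)^(t/t½) = 31.39 atoms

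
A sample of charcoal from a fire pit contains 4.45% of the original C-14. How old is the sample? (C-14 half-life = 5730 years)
Age = t½ × log₂(1/ratio) = 25730 years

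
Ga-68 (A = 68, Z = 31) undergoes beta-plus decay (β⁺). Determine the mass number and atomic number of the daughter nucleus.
Daughter: A = 68, Z = 30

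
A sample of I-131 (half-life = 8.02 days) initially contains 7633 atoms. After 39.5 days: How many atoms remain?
N = N₀(1/2)^(t/t½) = 251.2 atoms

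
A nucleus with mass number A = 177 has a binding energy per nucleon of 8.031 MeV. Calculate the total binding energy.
B.E. = 8.031 × 177 = 1421 MeV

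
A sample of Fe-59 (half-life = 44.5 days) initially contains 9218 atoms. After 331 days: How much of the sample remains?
N = N₀(1/2)^(t/t½) = 53.15 atoms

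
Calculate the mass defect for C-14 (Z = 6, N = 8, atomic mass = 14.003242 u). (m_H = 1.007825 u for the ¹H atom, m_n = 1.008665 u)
Δm = Z·m_H + N·m_n − M = 0.113 u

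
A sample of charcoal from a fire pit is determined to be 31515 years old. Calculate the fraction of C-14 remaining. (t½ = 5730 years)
N/N₀ = (1/2)^(t/t½) = 0.0221 = 2.21%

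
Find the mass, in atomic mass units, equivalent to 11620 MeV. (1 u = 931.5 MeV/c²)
m = E/c² = 12.47 u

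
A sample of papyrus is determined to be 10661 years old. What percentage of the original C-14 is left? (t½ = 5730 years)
N/N₀ = (1/2)^(t/t½) = 0.2754 = 27.5%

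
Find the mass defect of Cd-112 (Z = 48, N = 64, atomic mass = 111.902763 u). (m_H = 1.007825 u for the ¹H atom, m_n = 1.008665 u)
Δm = Z·m_H + N·m_n − M = 1.027 u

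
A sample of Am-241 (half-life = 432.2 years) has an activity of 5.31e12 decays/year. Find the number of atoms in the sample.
N = A/λ = 3.311e15 atoms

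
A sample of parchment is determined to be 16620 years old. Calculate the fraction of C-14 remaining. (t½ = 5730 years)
N/N₀ = (1/2)^(t/t½) = 0.1339 = 13.4%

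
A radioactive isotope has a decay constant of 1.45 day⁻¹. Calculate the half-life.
t½ = ln(2)/λ = 0.478 days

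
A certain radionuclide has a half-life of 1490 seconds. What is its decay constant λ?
λ = ln(2)/t½ = 4.652e-4 second⁻¹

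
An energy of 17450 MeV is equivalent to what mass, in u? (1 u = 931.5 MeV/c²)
m = E/c² = 18.73 u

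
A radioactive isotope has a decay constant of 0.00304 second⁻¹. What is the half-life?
t½ = ln(2)/λ = 228 seconds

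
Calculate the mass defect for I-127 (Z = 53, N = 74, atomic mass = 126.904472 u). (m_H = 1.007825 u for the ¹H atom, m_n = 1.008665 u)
Δm = Z·m_H + N·m_n − M = 1.151 u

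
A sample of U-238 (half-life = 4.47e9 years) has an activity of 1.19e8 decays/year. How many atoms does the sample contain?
N = A/λ = 7.674e17 atoms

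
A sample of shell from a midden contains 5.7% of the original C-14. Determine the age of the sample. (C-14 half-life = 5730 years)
Age = t½ × log₂(1/ratio) = 23680 years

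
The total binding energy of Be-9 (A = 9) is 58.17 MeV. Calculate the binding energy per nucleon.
B.E./A = 58.17/9 = 6.463 MeV/nucleon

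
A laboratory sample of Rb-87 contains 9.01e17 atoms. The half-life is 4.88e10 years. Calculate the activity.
A = λN = 1.28e7 decays/year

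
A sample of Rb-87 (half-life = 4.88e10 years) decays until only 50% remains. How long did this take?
t = t½ × log₂(N₀/N) = 4.88e10 years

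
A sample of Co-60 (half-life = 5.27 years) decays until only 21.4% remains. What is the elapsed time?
t = t½ × log₂(N₀/N) = 11.72 years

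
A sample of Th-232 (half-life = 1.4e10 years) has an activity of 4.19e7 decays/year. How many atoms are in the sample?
N = A/λ = 8.463e17 atoms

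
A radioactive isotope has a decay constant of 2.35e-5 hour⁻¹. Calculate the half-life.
t½ = ln(2)/λ = 29500 hours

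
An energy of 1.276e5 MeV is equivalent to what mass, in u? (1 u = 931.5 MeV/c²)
m = E/c² = 137 u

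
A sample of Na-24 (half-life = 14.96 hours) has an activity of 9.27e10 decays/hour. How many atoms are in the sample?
N = A/λ = 2.001e12 atoms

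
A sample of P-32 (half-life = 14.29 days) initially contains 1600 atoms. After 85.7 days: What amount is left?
N = N₀(1/2)^(t/t½) = 25.05 atoms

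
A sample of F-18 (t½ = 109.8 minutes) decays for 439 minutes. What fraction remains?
N/N₀ = (1/2)^(t/t½) = 0.06258 = 6.26%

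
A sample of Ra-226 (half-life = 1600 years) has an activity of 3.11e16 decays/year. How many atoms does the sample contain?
N = A/λ = 7.179e19 atoms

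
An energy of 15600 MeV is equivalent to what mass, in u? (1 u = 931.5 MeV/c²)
m = E/c² = 16.75 u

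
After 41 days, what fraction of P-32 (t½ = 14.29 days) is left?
N/N₀ = (1/2)^(t/t½) = 0.1369 = 13.7%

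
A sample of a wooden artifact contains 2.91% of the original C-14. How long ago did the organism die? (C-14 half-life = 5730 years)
Age = t½ × log₂(1/ratio) = 29240 years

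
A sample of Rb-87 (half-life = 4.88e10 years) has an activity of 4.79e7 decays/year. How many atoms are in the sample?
N = A/λ = 3.372e18 atoms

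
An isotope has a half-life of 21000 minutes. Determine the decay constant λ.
λ = ln(2)/t½ = 3.301e-5 minute⁻¹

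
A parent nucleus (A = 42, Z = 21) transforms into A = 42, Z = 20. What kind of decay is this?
ΔA = 0, ΔZ = -1 ⇒ beta-plus decay (β⁺) or electron capture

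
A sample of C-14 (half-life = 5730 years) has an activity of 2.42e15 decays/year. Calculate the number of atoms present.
N = A/λ = 2.001e19 atoms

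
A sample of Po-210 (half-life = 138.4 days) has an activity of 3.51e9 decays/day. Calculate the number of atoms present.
N = A/λ = 7.008e11 atoms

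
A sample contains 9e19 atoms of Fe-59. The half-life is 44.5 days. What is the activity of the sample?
A = λN = 1.402e18 decays/day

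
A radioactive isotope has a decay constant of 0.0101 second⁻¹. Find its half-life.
t½ = ln(2)/λ = 68.63 seconds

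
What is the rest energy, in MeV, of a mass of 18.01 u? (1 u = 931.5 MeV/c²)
E = mc² = 16780 MeV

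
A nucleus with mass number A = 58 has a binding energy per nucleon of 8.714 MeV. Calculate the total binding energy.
B.E. = 8.714 × 58 = 505.4 MeV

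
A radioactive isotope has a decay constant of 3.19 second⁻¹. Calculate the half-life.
t½ = ln(2)/λ = 0.2173 seconds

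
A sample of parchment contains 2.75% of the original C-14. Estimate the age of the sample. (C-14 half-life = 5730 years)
Age = t½ × log₂(1/ratio) = 29710 years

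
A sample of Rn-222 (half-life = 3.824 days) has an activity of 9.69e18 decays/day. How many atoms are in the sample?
N = A/λ = 5.346e19 atoms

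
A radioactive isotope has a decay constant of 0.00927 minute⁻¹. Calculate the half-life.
t½ = ln(2)/λ = 74.77 minutes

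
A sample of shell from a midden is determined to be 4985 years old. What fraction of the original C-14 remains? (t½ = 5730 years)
N/N₀ = (1/2)^(t/t½) = 0.5472 = 54.7%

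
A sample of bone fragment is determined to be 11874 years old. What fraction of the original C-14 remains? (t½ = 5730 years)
N/N₀ = (1/2)^(t/t½) = 0.2378 = 23.8%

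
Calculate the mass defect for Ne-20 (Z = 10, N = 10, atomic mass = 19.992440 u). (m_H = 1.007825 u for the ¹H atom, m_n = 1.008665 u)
Δm = Z·m_H + N·m_n − M = 0.1725 u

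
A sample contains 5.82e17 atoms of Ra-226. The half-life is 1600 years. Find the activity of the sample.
A = λN = 2.521e14 decays/year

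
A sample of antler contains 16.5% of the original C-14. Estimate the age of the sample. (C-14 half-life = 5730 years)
Age = t½ × log₂(1/ratio) = 14890 years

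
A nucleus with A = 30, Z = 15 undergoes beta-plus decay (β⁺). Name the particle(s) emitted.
β⁺: positron (e⁺) + neutrino (νₑ)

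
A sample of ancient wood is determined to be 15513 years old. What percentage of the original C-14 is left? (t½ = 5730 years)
N/N₀ = (1/2)^(t/t½) = 0.1531 = 15.3%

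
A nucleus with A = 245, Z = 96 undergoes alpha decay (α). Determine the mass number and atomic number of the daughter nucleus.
Daughter: A = 241, Z = 94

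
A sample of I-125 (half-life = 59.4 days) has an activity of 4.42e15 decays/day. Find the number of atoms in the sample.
N = A/λ = 3.788e17 atoms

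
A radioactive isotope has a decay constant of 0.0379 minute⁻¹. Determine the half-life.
t½ = ln(2)/λ = 18.29 minutes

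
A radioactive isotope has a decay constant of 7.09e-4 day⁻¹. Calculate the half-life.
t½ = ln(2)/λ = 977.6 days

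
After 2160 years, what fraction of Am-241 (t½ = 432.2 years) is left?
N/N₀ = (1/2)^(t/t½) = 0.0313 = 3.13%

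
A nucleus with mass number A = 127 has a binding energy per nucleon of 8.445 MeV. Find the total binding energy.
B.E. = 8.445 × 127 = 1073 MeV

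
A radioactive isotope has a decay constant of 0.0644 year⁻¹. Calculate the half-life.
t½ = ln(2)/λ = 10.76 years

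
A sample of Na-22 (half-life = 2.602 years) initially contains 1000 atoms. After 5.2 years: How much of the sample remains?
N = N₀(1/2)^(t/t½) = 250.3 atoms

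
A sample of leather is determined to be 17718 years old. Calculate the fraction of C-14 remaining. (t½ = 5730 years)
N/N₀ = (1/2)^(t/t½) = 0.1173 = 11.7%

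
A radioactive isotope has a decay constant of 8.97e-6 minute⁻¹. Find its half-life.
t½ = ln(2)/λ = 77270 minutes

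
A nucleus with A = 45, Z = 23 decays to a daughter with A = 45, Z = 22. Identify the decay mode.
ΔA = 0, ΔZ = -1 ⇒ beta-plus decay (β⁺) or electron capture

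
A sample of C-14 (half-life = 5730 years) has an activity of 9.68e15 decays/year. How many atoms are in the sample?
N = A/λ = 8.002e19 atoms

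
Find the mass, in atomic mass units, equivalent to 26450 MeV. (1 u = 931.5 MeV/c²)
m = E/c² = 28.4 u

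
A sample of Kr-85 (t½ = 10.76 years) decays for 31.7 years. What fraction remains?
N/N₀ = (1/2)^(t/t½) = 0.1298 = 13%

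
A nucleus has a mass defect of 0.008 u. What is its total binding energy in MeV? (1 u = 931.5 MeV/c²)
B.E. = Δm × 931.5 = 7.452 MeV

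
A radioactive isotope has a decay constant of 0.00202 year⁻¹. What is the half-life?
t½ = ln(2)/λ = 343.1 years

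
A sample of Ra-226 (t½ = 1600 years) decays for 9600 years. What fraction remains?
N/N₀ = (1/2)^(t/t½) = 0.01562 = 1.56%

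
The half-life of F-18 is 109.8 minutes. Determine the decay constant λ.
λ = ln(2)/t½ = 0.006313 minute⁻¹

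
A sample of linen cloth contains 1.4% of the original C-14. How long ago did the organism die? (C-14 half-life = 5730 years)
Age = t½ × log₂(1/ratio) = 35290 years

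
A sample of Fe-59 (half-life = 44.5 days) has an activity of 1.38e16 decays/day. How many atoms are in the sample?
N = A/λ = 8.86e17 atoms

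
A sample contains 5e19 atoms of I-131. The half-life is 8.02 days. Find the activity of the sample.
A = λN = 4.321e18 decays/day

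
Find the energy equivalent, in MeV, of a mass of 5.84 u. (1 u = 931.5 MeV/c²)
E = mc² = 5440 MeV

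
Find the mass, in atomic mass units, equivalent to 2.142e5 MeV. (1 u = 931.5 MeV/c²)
m = E/c² = 230 u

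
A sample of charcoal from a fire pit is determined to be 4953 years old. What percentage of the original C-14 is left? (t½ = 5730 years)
N/N₀ = (1/2)^(t/t½) = 0.5493 = 54.9%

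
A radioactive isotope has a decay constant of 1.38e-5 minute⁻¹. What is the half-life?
t½ = ln(2)/λ = 50230 minutes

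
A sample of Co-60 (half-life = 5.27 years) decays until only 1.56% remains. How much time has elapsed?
t = t½ × log₂(N₀/N) = 31.63 years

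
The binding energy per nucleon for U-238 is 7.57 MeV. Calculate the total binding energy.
B.E. = 7.57 × 238 = 1802 MeV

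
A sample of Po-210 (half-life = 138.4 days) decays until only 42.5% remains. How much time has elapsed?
t = t½ × log₂(N₀/N) = 170.8 days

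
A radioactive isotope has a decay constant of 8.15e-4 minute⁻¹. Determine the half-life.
t½ = ln(2)/λ = 850.5 minutes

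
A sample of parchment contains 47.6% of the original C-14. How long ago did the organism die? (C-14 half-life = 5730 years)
Age = t½ × log₂(1/ratio) = 6137 years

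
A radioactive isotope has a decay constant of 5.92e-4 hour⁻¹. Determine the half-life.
t½ = ln(2)/λ = 1171 hours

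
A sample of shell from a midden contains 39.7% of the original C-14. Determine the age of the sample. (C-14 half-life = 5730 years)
Age = t½ × log₂(1/ratio) = 7637 years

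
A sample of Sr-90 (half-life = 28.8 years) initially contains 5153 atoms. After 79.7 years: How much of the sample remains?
N = N₀(1/2)^(t/t½) = 756.8 atoms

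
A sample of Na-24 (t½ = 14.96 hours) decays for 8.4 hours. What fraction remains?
N/N₀ = (1/2)^(t/t½) = 0.6776 = 67.8%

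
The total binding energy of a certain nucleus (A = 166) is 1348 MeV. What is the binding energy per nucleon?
B.E./A = 1348/166 = 8.12 MeV/nucleon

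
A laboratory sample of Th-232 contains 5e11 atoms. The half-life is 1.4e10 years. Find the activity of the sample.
A = λN = 24.76 decays/year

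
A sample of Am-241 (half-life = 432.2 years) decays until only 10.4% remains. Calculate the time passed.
t = t½ × log₂(N₀/N) = 1411 years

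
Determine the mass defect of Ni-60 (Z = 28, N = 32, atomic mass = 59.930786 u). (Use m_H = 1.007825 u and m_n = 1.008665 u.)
Δm = Z·m_H + N·m_n − M = 0.5656 u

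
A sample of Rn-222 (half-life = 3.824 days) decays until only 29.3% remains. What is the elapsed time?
t = t½ × log₂(N₀/N) = 6.772 days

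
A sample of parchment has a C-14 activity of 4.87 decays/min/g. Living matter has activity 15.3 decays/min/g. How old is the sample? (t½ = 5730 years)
Age = t½ × log₂(A₀/A) = 9463 years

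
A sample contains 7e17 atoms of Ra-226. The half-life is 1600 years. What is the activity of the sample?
A = λN = 3.033e14 decays/year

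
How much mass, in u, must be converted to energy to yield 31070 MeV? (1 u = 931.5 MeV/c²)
m = E/c² = 33.35 u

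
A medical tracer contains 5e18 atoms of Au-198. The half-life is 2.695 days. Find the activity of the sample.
A = λN = 1.286e18 decays/day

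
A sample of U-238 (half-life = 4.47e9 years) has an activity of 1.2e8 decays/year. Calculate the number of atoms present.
N = A/λ = 7.739e17 atoms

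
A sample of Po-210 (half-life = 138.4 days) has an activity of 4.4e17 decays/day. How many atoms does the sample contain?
N = A/λ = 8.785e19 atoms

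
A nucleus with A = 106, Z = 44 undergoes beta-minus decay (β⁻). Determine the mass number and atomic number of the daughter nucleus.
Daughter: A = 106, Z = 45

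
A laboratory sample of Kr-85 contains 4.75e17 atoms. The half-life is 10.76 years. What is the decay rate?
A = λN = 3.06e16 decays/year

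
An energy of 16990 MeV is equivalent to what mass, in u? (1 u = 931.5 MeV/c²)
m = E/c² = 18.24 u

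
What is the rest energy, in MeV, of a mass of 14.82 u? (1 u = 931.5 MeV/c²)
E = mc² = 13800 MeV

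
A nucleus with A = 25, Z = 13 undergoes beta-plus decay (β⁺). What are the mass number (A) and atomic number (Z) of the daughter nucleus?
Daughter: A = 25, Z = 12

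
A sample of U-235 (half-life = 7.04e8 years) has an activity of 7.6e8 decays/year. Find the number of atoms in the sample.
N = A/λ = 7.719e17 atoms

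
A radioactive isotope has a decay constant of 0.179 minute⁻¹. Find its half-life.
t½ = ln(2)/λ = 3.872 minutes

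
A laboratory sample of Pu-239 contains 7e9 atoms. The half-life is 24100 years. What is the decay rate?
A = λN = 2.013e5 decays/year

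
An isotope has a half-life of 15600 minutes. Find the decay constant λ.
λ = ln(2)/t½ = 4.443e-5 minute⁻¹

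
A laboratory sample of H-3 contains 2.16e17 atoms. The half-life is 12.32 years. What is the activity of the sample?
A = λN = 1.215e16 decays/year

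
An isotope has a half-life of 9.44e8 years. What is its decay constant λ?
λ = ln(2)/t½ = 7.343e-10 year⁻¹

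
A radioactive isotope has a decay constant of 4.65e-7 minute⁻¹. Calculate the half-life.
t½ = ln(2)/λ = 1.491e6 minutes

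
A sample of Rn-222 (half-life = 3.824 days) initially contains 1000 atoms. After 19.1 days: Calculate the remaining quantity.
N = N₀(1/2)^(t/t½) = 31.36 atoms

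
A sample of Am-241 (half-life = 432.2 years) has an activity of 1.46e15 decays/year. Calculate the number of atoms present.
N = A/λ = 9.104e17 atoms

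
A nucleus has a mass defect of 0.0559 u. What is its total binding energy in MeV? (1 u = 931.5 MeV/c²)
B.E. = Δm × 931.5 = 52.07 MeV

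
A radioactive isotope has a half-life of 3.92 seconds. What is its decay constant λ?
λ = ln(2)/t½ = 0.1768 second⁻¹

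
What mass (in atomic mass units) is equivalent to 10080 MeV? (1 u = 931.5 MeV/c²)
m = E/c² = 10.82 u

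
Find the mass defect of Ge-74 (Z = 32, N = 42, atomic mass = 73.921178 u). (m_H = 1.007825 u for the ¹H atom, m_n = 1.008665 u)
Δm = Z·m_H + N·m_n − M = 0.6932 u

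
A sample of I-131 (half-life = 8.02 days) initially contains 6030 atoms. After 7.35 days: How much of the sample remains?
N = N₀(1/2)^(t/t½) = 3195 atoms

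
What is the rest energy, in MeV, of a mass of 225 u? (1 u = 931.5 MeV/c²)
E = mc² = 2.096e5 MeV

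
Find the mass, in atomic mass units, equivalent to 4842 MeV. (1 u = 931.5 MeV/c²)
m = E/c² = 5.198 u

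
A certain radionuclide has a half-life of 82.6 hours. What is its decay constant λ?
λ = ln(2)/t½ = 0.008392 hour⁻¹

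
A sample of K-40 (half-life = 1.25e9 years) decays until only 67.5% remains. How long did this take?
t = t½ × log₂(N₀/N) = 7.088e8 years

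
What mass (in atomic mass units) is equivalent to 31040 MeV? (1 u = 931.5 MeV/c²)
m = E/c² = 33.32 u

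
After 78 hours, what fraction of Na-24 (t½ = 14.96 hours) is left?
N/N₀ = (1/2)^(t/t½) = 0.02694 = 2.69%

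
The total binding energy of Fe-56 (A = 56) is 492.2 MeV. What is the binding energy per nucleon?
B.E./A = 492.2/56 = 8.789 MeV/nucleon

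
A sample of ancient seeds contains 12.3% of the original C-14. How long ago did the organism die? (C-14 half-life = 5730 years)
Age = t½ × log₂(1/ratio) = 17320 years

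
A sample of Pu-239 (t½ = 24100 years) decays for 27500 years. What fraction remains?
N/N₀ = (1/2)^(t/t½) = 0.4534 = 45.3%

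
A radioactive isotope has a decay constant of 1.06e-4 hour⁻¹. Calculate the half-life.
t½ = ln(2)/λ = 6539 hours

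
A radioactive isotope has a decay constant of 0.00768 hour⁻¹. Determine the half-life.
t½ = ln(2)/λ = 90.25 hours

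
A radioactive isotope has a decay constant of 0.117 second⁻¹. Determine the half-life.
t½ = ln(2)/λ = 5.924 seconds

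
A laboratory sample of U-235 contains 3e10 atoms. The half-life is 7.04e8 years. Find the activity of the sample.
A = λN = 29.54 decays/year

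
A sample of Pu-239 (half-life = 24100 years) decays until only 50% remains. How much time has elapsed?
t = t½ × log₂(N₀/N) = 24100 years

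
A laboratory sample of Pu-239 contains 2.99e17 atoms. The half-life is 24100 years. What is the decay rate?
A = λN = 8.6e12 decays/year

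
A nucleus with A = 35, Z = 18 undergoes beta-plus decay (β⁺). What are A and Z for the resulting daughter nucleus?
Daughter: A = 35, Z = 17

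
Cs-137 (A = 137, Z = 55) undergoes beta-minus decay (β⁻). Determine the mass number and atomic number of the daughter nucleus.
Daughter: A = 137, Z = 56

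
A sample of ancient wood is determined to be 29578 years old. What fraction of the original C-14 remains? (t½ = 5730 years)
N/N₀ = (1/2)^(t/t½) = 0.02793 = 2.79%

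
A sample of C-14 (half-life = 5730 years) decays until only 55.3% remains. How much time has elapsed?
t = t½ × log₂(N₀/N) = 4897 years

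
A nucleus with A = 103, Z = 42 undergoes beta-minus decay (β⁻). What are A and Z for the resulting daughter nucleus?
Daughter: A = 103, Z = 43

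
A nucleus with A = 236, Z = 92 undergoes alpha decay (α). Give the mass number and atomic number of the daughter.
Daughter: A = 232, Z = 90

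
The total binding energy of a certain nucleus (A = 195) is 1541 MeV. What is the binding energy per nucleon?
B.E./A = 1541/195 = 7.903 MeV/nucleon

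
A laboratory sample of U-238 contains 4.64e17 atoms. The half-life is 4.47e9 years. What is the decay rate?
A = λN = 7.195e7 decays/year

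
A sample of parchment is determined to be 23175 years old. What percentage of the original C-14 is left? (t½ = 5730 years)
N/N₀ = (1/2)^(t/t½) = 0.0606 = 6.06%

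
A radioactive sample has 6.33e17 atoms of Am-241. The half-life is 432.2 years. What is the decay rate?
A = λN = 1.015e15 decays/year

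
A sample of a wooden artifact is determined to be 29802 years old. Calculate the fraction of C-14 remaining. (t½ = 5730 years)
N/N₀ = (1/2)^(t/t½) = 0.02718 = 2.72%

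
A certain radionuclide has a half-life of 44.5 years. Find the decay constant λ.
λ = ln(2)/t½ = 0.01558 year⁻¹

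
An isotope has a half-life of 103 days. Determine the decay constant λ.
λ = ln(2)/t½ = 0.00673 day⁻¹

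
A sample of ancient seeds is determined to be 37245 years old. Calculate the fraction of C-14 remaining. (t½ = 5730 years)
N/N₀ = (1/2)^(t/t½) = 0.01105 = 1.1%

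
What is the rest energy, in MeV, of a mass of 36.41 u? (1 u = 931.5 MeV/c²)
E = mc² = 33920 MeV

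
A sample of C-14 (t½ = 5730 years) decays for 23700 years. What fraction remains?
N/N₀ = (1/2)^(t/t½) = 0.05687 = 5.69%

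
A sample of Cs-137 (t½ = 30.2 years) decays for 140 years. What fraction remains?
N/N₀ = (1/2)^(t/t½) = 0.04023 = 4.02%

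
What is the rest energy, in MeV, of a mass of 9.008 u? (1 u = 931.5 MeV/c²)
E = mc² = 8391 MeV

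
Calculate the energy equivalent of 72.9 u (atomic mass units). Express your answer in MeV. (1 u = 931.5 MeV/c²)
E = mc² = 67910 MeV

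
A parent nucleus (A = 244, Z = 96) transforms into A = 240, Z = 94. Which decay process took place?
ΔA = -4, ΔZ = -2 ⇒ alpha decay (α)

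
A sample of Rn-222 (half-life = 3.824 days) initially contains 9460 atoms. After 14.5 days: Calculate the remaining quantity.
N = N₀(1/2)^(t/t½) = 683 atoms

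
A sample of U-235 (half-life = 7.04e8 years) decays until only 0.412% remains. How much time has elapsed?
t = t½ × log₂(N₀/N) = 5.578e9 years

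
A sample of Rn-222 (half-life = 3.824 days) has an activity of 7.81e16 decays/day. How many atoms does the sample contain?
N = A/λ = 4.309e17 atoms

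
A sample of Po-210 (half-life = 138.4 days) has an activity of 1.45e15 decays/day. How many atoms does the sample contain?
N = A/λ = 2.895e17 atoms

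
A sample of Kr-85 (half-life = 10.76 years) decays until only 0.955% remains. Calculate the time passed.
t = t½ × log₂(N₀/N) = 72.2 years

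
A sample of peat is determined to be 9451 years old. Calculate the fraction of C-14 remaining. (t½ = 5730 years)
N/N₀ = (1/2)^(t/t½) = 0.3188 = 31.9%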